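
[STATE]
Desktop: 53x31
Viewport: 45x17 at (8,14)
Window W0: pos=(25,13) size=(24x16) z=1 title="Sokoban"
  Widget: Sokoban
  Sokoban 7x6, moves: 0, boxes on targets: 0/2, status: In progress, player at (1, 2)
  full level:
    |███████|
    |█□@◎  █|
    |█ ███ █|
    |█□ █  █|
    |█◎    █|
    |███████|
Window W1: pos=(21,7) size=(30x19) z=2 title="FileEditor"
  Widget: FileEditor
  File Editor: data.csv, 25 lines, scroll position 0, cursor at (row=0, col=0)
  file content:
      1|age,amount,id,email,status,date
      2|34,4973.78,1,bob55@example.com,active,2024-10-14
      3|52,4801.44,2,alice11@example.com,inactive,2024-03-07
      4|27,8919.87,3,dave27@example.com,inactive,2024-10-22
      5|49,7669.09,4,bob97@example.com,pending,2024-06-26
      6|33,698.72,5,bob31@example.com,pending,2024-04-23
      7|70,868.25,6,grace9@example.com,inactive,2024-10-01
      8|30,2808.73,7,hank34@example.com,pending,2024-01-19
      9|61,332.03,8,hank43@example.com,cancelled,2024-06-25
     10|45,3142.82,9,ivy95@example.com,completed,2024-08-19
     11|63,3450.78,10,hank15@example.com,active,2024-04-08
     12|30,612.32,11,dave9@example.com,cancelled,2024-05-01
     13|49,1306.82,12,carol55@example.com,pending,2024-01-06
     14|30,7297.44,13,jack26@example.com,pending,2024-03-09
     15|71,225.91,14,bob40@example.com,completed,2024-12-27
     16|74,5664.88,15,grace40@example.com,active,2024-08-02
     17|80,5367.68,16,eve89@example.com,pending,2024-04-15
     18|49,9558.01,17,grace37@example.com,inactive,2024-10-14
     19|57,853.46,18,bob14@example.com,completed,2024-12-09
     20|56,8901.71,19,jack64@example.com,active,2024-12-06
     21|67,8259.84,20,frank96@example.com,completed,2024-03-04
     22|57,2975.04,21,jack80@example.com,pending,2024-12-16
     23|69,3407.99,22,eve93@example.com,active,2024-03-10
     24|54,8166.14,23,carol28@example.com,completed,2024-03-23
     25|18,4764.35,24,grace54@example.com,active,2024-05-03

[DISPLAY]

             ┃49,7669.09,4,bob97@example.░┃  
             ┃33,698.72,5,bob31@example.c░┃  
             ┃70,868.25,6,grace9@example.░┃  
             ┃30,2808.73,7,hank34@example░┃  
             ┃61,332.03,8,hank43@example.░┃  
             ┃45,3142.82,9,ivy95@example.░┃  
             ┃63,3450.78,10,hank15@exampl░┃  
             ┃30,612.32,11,dave9@example.░┃  
             ┃49,1306.82,12,carol55@examp░┃  
             ┃30,7297.44,13,jack26@exampl░┃  
             ┃71,225.91,14,bob40@example.▼┃  
             ┗━━━━━━━━━━━━━━━━━━━━━━━━━━━━┛  
                 ┃                      ┃    
                 ┃                      ┃    
                 ┗━━━━━━━━━━━━━━━━━━━━━━┛    
                                             
                                             


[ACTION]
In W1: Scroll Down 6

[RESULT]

             ┃63,3450.78,10,hank15@exampl░┃  
             ┃30,612.32,11,dave9@example.░┃  
             ┃49,1306.82,12,carol55@examp░┃  
             ┃30,7297.44,13,jack26@exampl░┃  
             ┃71,225.91,14,bob40@example.█┃  
             ┃74,5664.88,15,grace40@examp░┃  
             ┃80,5367.68,16,eve89@example░┃  
             ┃49,9558.01,17,grace37@examp░┃  
             ┃57,853.46,18,bob14@example.░┃  
             ┃56,8901.71,19,jack64@exampl░┃  
             ┃67,8259.84,20,frank96@examp▼┃  
             ┗━━━━━━━━━━━━━━━━━━━━━━━━━━━━┛  
                 ┃                      ┃    
                 ┃                      ┃    
                 ┗━━━━━━━━━━━━━━━━━━━━━━┛    
                                             
                                             


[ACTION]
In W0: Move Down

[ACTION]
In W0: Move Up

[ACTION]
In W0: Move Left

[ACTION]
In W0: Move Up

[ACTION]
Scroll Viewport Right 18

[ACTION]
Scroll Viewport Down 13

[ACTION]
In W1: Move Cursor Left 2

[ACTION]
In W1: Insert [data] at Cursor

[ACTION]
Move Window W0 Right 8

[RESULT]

             ┃63,3450.78,10,hank15@exampl░┃ ┃
             ┃30,612.32,11,dave9@example.░┃─┨
             ┃49,1306.82,12,carol55@examp░┃ ┃
             ┃30,7297.44,13,jack26@exampl░┃ ┃
             ┃71,225.91,14,bob40@example.█┃ ┃
             ┃74,5664.88,15,grace40@examp░┃ ┃
             ┃80,5367.68,16,eve89@example░┃ ┃
             ┃49,9558.01,17,grace37@examp░┃ ┃
             ┃57,853.46,18,bob14@example.░┃ ┃
             ┃56,8901.71,19,jack64@exampl░┃ ┃
             ┃67,8259.84,20,frank96@examp▼┃ ┃
             ┗━━━━━━━━━━━━━━━━━━━━━━━━━━━━┛ ┃
                     ┃                      ┃
                     ┃                      ┃
                     ┗━━━━━━━━━━━━━━━━━━━━━━┛
                                             
                                             


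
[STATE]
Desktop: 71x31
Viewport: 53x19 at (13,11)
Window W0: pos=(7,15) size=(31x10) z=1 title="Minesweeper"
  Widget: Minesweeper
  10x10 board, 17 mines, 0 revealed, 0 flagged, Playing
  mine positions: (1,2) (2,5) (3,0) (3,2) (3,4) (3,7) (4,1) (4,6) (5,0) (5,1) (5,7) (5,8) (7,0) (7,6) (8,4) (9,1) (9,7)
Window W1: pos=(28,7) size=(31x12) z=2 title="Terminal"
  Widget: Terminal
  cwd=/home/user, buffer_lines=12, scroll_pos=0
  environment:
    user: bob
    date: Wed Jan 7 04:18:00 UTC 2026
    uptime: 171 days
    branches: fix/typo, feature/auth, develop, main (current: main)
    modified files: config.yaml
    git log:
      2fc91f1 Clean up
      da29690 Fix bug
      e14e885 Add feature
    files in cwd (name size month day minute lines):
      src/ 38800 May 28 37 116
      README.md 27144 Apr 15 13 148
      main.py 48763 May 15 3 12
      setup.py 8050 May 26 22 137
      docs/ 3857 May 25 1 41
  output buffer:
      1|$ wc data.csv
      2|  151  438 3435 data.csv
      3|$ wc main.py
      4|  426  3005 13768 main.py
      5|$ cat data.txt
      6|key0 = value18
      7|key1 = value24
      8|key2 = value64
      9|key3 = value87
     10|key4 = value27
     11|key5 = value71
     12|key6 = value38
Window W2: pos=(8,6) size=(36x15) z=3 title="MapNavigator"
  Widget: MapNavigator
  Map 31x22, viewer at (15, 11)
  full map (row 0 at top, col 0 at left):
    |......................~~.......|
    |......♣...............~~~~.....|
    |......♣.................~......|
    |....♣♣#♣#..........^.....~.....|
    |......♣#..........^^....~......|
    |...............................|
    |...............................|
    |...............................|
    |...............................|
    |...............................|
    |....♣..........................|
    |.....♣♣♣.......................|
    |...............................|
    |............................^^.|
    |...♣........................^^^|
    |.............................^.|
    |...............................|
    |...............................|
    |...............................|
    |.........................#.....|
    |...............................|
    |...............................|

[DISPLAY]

............................. ┃ data.csv     ┃       
............................. ┃              ┃       
..♣.......................... ┃68 main.py    ┃       
...♣♣♣.......@............... ┃              ┃       
............................. ┃              ┃       
..........................^^. ┃              ┃       
.♣........................^^^ ┃              ┃       
...........................^. ┃━━━━━━━━━━━━━━┛       
............................. ┃                      
━━━━━━━━━━━━━━━━━━━━━━━━━━━━━━┛                      
■■■■■                   ┃                            
■■■■■                   ┃                            
■■■■■                   ┃                            
━━━━━━━━━━━━━━━━━━━━━━━━┛                            
                                                     
                                                     
                                                     
                                                     
                                                     


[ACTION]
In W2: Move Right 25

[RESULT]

..............                ┃ data.csv     ┃       
..............                ┃              ┃       
..............                ┃68 main.py    ┃       
.............@                ┃              ┃       
..............                ┃              ┃       
...........^^.                ┃              ┃       
...........^^^                ┃              ┃       
............^.                ┃━━━━━━━━━━━━━━┛       
..............                ┃                      
━━━━━━━━━━━━━━━━━━━━━━━━━━━━━━┛                      
■■■■■                   ┃                            
■■■■■                   ┃                            
■■■■■                   ┃                            
━━━━━━━━━━━━━━━━━━━━━━━━┛                            
                                                     
                                                     
                                                     
                                                     
                                                     


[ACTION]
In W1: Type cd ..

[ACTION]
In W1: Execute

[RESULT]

..............                ┃              ┃       
..............                ┃              ┃       
..............                ┃              ┃       
.............@                ┃              ┃       
..............                ┃              ┃       
...........^^.                ┃              ┃       
...........^^^                ┃              ┃       
............^.                ┃━━━━━━━━━━━━━━┛       
..............                ┃                      
━━━━━━━━━━━━━━━━━━━━━━━━━━━━━━┛                      
■■■■■                   ┃                            
■■■■■                   ┃                            
■■■■■                   ┃                            
━━━━━━━━━━━━━━━━━━━━━━━━┛                            
                                                     
                                                     
                                                     
                                                     
                                                     


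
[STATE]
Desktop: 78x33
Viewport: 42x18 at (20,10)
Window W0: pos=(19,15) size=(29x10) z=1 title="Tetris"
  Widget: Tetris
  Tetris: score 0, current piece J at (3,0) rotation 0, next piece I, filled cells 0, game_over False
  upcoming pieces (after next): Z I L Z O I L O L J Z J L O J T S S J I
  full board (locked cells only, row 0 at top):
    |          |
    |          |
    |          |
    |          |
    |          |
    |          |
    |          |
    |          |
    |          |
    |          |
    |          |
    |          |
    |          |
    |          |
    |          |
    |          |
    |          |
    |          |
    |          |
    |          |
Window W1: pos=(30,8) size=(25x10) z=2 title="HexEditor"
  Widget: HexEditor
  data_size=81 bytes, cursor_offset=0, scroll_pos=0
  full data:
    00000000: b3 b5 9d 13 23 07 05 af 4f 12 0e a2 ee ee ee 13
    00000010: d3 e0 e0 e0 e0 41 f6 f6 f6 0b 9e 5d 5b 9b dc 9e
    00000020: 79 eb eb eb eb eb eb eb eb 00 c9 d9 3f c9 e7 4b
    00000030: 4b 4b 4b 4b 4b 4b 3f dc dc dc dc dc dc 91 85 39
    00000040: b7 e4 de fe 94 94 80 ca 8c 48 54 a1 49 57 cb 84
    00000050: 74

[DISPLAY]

          ┠───────────────────────┨       
          ┃00000000  B3 b5 9d 13 2┃       
          ┃00000010  d3 e0 e0 e0 e┃       
          ┃00000020  79 eb eb eb e┃       
          ┃00000030  4b 4b 4b 4b 4┃       
━━━━━━━━━━┃00000040  b7 e4 de fe 9┃       
 Tetris   ┃00000050  74           ┃       
──────────┗━━━━━━━━━━━━━━━━━━━━━━━┛       
          │Next:           ┃              
          │████            ┃              
          │                ┃              
          │                ┃              
          │                ┃              
          │                ┃              
━━━━━━━━━━━━━━━━━━━━━━━━━━━┛              
                                          
                                          
                                          


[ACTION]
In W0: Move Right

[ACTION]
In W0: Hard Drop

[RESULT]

          ┠───────────────────────┨       
          ┃00000000  B3 b5 9d 13 2┃       
          ┃00000010  d3 e0 e0 e0 e┃       
          ┃00000020  79 eb eb eb e┃       
          ┃00000030  4b 4b 4b 4b 4┃       
━━━━━━━━━━┃00000040  b7 e4 de fe 9┃       
 Tetris   ┃00000050  74           ┃       
──────────┗━━━━━━━━━━━━━━━━━━━━━━━┛       
          │Next:           ┃              
          │▓▓              ┃              
          │ ▓▓             ┃              
          │                ┃              
    █     │                ┃              
    ███   │                ┃              
━━━━━━━━━━━━━━━━━━━━━━━━━━━┛              
                                          
                                          
                                          


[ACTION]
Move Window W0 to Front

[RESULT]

          ┠───────────────────────┨       
          ┃00000000  B3 b5 9d 13 2┃       
          ┃00000010  d3 e0 e0 e0 e┃       
          ┃00000020  79 eb eb eb e┃       
          ┃00000030  4b 4b 4b 4b 4┃       
━━━━━━━━━━━━━━━━━━━━━━━━━━━┓e fe 9┃       
 Tetris                    ┃      ┃       
───────────────────────────┨━━━━━━┛       
          │Next:           ┃              
          │▓▓              ┃              
          │ ▓▓             ┃              
          │                ┃              
    █     │                ┃              
    ███   │                ┃              
━━━━━━━━━━━━━━━━━━━━━━━━━━━┛              
                                          
                                          
                                          


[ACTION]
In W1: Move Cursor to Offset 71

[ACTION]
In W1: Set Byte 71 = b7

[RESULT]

          ┠───────────────────────┨       
          ┃00000000  b3 b5 9d 13 2┃       
          ┃00000010  d3 e0 e0 e0 e┃       
          ┃00000020  79 eb eb eb e┃       
          ┃00000030  4b 4b 4b 4b 4┃       
━━━━━━━━━━━━━━━━━━━━━━━━━━━┓e fe 9┃       
 Tetris                    ┃      ┃       
───────────────────────────┨━━━━━━┛       
          │Next:           ┃              
          │▓▓              ┃              
          │ ▓▓             ┃              
          │                ┃              
    █     │                ┃              
    ███   │                ┃              
━━━━━━━━━━━━━━━━━━━━━━━━━━━┛              
                                          
                                          
                                          


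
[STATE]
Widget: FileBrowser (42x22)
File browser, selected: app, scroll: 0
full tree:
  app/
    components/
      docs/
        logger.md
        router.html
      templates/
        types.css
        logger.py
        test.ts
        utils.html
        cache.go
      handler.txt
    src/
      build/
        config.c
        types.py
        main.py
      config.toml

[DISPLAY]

> [-] app/                                
    [+] components/                       
    [+] src/                              
                                          
                                          
                                          
                                          
                                          
                                          
                                          
                                          
                                          
                                          
                                          
                                          
                                          
                                          
                                          
                                          
                                          
                                          
                                          


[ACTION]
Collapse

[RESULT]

> [+] app/                                
                                          
                                          
                                          
                                          
                                          
                                          
                                          
                                          
                                          
                                          
                                          
                                          
                                          
                                          
                                          
                                          
                                          
                                          
                                          
                                          
                                          


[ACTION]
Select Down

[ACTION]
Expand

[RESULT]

> [-] app/                                
    [+] components/                       
    [+] src/                              
                                          
                                          
                                          
                                          
                                          
                                          
                                          
                                          
                                          
                                          
                                          
                                          
                                          
                                          
                                          
                                          
                                          
                                          
                                          


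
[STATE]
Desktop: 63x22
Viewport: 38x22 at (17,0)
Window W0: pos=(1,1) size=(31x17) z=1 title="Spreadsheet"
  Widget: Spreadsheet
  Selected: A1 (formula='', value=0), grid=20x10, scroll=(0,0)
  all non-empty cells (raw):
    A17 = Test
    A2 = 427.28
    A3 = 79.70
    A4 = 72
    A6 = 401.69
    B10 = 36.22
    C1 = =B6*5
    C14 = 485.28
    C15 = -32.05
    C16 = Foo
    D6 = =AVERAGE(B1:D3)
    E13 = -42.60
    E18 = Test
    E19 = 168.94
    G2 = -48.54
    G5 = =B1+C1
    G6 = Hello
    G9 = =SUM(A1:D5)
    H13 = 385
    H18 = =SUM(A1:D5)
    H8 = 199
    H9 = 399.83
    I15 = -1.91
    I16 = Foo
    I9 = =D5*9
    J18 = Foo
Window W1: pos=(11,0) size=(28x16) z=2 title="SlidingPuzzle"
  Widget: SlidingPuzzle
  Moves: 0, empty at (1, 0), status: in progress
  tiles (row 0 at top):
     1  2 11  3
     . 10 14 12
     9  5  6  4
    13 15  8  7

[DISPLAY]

━━━━━━━━━━━━━━━━━━━━━┓                
ingPuzzle            ┃                
─────────────────────┨                
┬────┬────┬────┐     ┃                
│  2 │ 11 │  3 │     ┃                
┼────┼────┼────┤     ┃                
│ 10 │ 14 │ 12 │     ┃                
┼────┼────┼────┤     ┃                
│  5 │  6 │  4 │     ┃                
┼────┼────┼────┤     ┃                
│ 15 │  8 │  7 │     ┃                
┴────┴────┴────┘     ┃                
: 0                  ┃                
                     ┃                
                     ┃                
━━━━━━━━━━━━━━━━━━━━━┛                
36.22       0 ┃                       
━━━━━━━━━━━━━━┛                       
                                      
                                      
                                      
                                      


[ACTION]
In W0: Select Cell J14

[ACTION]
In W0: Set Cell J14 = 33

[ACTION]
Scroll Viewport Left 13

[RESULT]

       ┏━━━━━━━━━━━━━━━━━━━━━━━━━━┓   
━━━━━━━┃ SlidingPuzzle            ┃   
preadsh┠──────────────────────────┨   
───────┃┌────┬────┬────┬────┐     ┃   
4: 33  ┃│  1 │  2 │ 11 │  3 │     ┃   
     A ┃├────┼────┼────┼────┤     ┃   
-------┃│    │ 10 │ 14 │ 12 │     ┃   
1      ┃├────┼────┼────┼────┤     ┃   
2   427┃│  9 │  5 │  6 │  4 │     ┃   
3    79┃├────┼────┼────┼────┤     ┃   
4      ┃│ 13 │ 15 │  8 │  7 │     ┃   
5      ┃└────┴────┴────┴────┘     ┃   
6   401┃Moves: 0                  ┃   
7      ┃                          ┃   
8      ┃                          ┃   
9      ┗━━━━━━━━━━━━━━━━━━━━━━━━━━┛   
0        0   36.22       0 ┃          
━━━━━━━━━━━━━━━━━━━━━━━━━━━┛          
                                      
                                      
                                      
                                      


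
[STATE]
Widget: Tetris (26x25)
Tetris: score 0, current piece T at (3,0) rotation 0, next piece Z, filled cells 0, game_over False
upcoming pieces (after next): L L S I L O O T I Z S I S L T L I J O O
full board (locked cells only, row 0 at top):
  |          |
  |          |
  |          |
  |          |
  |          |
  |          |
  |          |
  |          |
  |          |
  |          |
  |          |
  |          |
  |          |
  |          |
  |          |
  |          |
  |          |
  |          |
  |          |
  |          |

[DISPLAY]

    ▒     │Next:          
   ▒▒▒    │▓▓             
          │ ▓▓            
          │               
          │               
          │               
          │Score:         
          │0              
          │               
          │               
          │               
          │               
          │               
          │               
          │               
          │               
          │               
          │               
          │               
          │               
          │               
          │               
          │               
          │               
          │               


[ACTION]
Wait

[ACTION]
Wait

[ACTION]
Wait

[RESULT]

          │Next:          
          │▓▓             
          │ ▓▓            
    ▒     │               
   ▒▒▒    │               
          │               
          │Score:         
          │0              
          │               
          │               
          │               
          │               
          │               
          │               
          │               
          │               
          │               
          │               
          │               
          │               
          │               
          │               
          │               
          │               
          │               


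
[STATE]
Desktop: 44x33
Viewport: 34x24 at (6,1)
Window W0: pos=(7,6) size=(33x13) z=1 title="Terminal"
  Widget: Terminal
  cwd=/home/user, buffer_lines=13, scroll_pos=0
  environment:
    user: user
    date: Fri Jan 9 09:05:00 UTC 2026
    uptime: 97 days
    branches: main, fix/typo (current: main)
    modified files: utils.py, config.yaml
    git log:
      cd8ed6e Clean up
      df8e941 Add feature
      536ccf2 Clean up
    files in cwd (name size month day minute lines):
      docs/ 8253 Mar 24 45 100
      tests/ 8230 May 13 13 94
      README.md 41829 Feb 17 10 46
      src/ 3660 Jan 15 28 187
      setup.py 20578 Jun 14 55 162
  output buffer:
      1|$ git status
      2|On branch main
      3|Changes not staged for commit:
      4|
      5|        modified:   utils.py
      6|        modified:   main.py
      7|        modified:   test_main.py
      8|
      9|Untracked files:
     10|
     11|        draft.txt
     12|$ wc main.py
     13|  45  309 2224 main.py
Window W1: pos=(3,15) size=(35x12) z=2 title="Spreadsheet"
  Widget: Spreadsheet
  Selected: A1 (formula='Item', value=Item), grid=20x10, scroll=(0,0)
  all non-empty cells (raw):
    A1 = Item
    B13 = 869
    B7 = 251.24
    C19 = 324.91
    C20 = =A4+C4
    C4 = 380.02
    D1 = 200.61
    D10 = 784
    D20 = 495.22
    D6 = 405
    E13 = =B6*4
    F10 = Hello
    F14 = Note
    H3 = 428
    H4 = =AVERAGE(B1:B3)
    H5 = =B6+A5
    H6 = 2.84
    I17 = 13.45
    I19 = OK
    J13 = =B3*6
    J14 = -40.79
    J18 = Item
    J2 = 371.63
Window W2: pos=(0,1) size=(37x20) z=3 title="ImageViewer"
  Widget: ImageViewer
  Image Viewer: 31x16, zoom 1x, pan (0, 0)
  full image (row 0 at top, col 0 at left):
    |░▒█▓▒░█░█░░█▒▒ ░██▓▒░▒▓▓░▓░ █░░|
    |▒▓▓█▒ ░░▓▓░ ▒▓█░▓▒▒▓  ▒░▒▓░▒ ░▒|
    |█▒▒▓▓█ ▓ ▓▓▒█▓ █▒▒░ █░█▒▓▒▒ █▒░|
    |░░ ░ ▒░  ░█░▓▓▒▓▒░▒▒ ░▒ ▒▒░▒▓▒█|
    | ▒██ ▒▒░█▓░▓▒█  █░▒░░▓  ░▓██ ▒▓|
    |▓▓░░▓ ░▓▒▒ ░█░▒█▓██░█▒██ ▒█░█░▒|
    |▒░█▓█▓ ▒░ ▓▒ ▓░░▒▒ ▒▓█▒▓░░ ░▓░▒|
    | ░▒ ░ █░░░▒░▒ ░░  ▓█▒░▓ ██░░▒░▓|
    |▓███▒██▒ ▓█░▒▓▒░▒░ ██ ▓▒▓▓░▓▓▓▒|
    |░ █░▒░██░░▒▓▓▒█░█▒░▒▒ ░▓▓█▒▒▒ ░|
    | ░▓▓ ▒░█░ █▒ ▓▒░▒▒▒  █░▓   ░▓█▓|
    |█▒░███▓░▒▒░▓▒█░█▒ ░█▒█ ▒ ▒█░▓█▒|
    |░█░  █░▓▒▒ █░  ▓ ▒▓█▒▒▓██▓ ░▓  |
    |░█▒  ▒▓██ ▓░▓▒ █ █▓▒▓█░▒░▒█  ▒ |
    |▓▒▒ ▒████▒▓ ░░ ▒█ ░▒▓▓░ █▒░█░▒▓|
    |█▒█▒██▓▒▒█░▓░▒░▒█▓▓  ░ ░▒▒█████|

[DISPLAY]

━━━━━━━━━━━━━━━━━━━━━━━━━━━━━━┓   
eViewer                       ┃   
──────────────────────────────┨   
░█░█░░█▒▒ ░██▓▒░▒▓▓░▓░ █░░    ┃   
 ░░▓▓░ ▒▓█░▓▒▒▓  ▒░▒▓░▒ ░▒    ┃   
█ ▓ ▓▓▒█▓ █▒▒░ █░█▒▓▒▒ █▒░    ┃━━┓
▒░  ░█░▓▓▒▓▒░▒▒ ░▒ ▒▒░▒▓▒█    ┃  ┃
▒▒░█▓░▓▒█  █░▒░░▓  ░▓██ ▒▓    ┃──┨
 ░▓▒▒ ░█░▒█▓██░█▒██ ▒█░█░▒    ┃  ┃
▓ ▒░ ▓▒ ▓░░▒▒ ▒▓█▒▓░░ ░▓░▒    ┃  ┃
 █░░░▒░▒ ░░  ▓█▒░▓ ██░░▒░▓    ┃: ┃
██▒ ▓█░▒▓▒░▒░ ██ ▓▒▓▓░▓▓▓▒    ┃  ┃
░██░░▒▓▓▒█░█▒░▒▒ ░▓▓█▒▒▒ ░    ┃  ┃
▒░█░ █▒ ▓▒░▒▒▒  █░▓   ░▓█▓    ┃  ┃
█▓░▒▒░▓▒█░█▒ ░█▒█ ▒ ▒█░▓█▒    ┃┓p┃
█░▓▒▒ █░  ▓ ▒▓█▒▒▓██▓ ░▓      ┃┃ ┃
▒▓██ ▓░▓▒ █ █▓▒▓█░▒░▒█  ▒     ┃┨ ┃
████▒▓ ░░ ▒█ ░▒▓▓░ █▒░█░▒▓    ┃┃━┛
█▓▒▒█░▓░▒░▒█▓▓  ░ ░▒▒█████    ┃┃  
━━━━━━━━━━━━━━━━━━━━━━━━━━━━━━┛┃  
1 [Item]         0       0  200┃  
2        0       0       0     ┃  
3        0       0       0     ┃  
4        0       0  380.02     ┃  


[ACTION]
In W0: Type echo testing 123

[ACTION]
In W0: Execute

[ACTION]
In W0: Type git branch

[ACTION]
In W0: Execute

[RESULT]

━━━━━━━━━━━━━━━━━━━━━━━━━━━━━━┓   
eViewer                       ┃   
──────────────────────────────┨   
░█░█░░█▒▒ ░██▓▒░▒▓▓░▓░ █░░    ┃   
 ░░▓▓░ ▒▓█░▓▒▒▓  ▒░▒▓░▒ ░▒    ┃   
█ ▓ ▓▓▒█▓ █▒▒░ █░█▒▓▒▒ █▒░    ┃━━┓
▒░  ░█░▓▓▒▓▒░▒▒ ░▒ ▒▒░▒▓▒█    ┃  ┃
▒▒░█▓░▓▒█  █░▒░░▓  ░▓██ ▒▓    ┃──┨
 ░▓▒▒ ░█░▒█▓██░█▒██ ▒█░█░▒    ┃  ┃
▓ ▒░ ▓▒ ▓░░▒▒ ▒▓█▒▓░░ ░▓░▒    ┃  ┃
 █░░░▒░▒ ░░  ▓█▒░▓ ██░░▒░▓    ┃  ┃
██▒ ▓█░▒▓▒░▒░ ██ ▓▒▓▓░▓▓▓▒    ┃  ┃
░██░░▒▓▓▒█░█▒░▒▒ ░▓▓█▒▒▒ ░    ┃  ┃
▒░█░ █▒ ▓▒░▒▒▒  █░▓   ░▓█▓    ┃  ┃
█▓░▒▒░▓▒█░█▒ ░█▒█ ▒ ▒█░▓█▒    ┃┓ ┃
█░▓▒▒ █░  ▓ ▒▓█▒▒▓██▓ ░▓      ┃┃ ┃
▒▓██ ▓░▓▒ █ █▓▒▓█░▒░▒█  ▒     ┃┨ ┃
████▒▓ ░░ ▒█ ░▒▓▓░ █▒░█░▒▓    ┃┃━┛
█▓▒▒█░▓░▒░▒█▓▓  ░ ░▒▒█████    ┃┃  
━━━━━━━━━━━━━━━━━━━━━━━━━━━━━━┛┃  
1 [Item]         0       0  200┃  
2        0       0       0     ┃  
3        0       0       0     ┃  
4        0       0  380.02     ┃  


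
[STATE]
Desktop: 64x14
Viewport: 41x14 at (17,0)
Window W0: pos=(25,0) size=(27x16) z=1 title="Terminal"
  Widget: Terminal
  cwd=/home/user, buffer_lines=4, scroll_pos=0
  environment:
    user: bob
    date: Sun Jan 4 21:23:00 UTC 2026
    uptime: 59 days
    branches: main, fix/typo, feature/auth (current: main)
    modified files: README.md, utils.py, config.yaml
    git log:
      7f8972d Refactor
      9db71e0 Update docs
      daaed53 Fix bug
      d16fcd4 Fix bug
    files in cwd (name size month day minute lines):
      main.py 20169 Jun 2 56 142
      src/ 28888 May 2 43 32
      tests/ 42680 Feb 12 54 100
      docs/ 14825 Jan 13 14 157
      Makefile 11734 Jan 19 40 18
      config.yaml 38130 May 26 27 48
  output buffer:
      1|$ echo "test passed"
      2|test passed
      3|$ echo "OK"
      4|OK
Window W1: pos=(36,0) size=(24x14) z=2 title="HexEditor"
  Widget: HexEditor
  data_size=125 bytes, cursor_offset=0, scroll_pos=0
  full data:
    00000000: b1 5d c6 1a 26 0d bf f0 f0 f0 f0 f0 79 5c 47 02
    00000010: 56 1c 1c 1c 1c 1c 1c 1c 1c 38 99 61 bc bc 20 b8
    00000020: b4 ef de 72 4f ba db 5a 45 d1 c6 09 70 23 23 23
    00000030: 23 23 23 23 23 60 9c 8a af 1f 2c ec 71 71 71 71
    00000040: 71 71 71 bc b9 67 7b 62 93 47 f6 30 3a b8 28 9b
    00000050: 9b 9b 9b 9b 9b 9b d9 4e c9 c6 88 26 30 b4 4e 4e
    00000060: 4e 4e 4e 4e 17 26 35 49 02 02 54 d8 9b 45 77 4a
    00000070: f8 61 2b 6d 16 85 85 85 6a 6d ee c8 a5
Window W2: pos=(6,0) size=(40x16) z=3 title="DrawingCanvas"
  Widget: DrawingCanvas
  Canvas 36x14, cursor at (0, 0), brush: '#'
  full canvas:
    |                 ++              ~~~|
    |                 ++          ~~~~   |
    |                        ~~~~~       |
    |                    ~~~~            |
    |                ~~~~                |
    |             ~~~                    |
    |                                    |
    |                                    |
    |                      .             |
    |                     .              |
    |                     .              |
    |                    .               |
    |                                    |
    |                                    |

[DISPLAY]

━━━━━━━━━━━━━━━━━━━━━━━━━━━━┓━━━━━━━━━━━━
nvas                        ┃r           
────────────────────────────┨────────────
       ++              ~~~  ┃ B1 5d c6 1a
       ++          ~~~~     ┃ 56 1c 1c 1c
              ~~~~~         ┃ b4 ef de 72
          ~~~~              ┃ 23 23 23 23
      ~~~~                  ┃ 71 71 71 bc
   ~~~                      ┃ 9b 9b 9b 9b
                            ┃ 4e 4e 4e 4e
                            ┃ f8 61 2b 6d
            .               ┃            
           .                ┃            
           .                ┃━━━━━━━━━━━━


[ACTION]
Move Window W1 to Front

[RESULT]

━━━━━━━━━━━━━━━━━━━┏━━━━━━━━━━━━━━━━━━━━━
nvas               ┃ HexEditor           
───────────────────┠─────────────────────
       ++          ┃00000000  B1 5d c6 1a
       ++          ┃00000010  56 1c 1c 1c
              ~~~~~┃00000020  b4 ef de 72
          ~~~~     ┃00000030  23 23 23 23
      ~~~~         ┃00000040  71 71 71 bc
   ~~~             ┃00000050  9b 9b 9b 9b
                   ┃00000060  4e 4e 4e 4e
                   ┃00000070  f8 61 2b 6d
            .      ┃                     
           .       ┃                     
           .       ┗━━━━━━━━━━━━━━━━━━━━━


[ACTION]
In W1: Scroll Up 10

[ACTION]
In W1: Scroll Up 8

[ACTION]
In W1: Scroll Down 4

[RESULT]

━━━━━━━━━━━━━━━━━━━┏━━━━━━━━━━━━━━━━━━━━━
nvas               ┃ HexEditor           
───────────────────┠─────────────────────
       ++          ┃00000040  71 71 71 bc
       ++          ┃00000050  9b 9b 9b 9b
              ~~~~~┃00000060  4e 4e 4e 4e
          ~~~~     ┃00000070  f8 61 2b 6d
      ~~~~         ┃                     
   ~~~             ┃                     
                   ┃                     
                   ┃                     
            .      ┃                     
           .       ┃                     
           .       ┗━━━━━━━━━━━━━━━━━━━━━


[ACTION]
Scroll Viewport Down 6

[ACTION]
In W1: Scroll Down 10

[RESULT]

━━━━━━━━━━━━━━━━━━━┏━━━━━━━━━━━━━━━━━━━━━
nvas               ┃ HexEditor           
───────────────────┠─────────────────────
       ++          ┃00000070  f8 61 2b 6d
       ++          ┃                     
              ~~~~~┃                     
          ~~~~     ┃                     
      ~~~~         ┃                     
   ~~~             ┃                     
                   ┃                     
                   ┃                     
            .      ┃                     
           .       ┃                     
           .       ┗━━━━━━━━━━━━━━━━━━━━━


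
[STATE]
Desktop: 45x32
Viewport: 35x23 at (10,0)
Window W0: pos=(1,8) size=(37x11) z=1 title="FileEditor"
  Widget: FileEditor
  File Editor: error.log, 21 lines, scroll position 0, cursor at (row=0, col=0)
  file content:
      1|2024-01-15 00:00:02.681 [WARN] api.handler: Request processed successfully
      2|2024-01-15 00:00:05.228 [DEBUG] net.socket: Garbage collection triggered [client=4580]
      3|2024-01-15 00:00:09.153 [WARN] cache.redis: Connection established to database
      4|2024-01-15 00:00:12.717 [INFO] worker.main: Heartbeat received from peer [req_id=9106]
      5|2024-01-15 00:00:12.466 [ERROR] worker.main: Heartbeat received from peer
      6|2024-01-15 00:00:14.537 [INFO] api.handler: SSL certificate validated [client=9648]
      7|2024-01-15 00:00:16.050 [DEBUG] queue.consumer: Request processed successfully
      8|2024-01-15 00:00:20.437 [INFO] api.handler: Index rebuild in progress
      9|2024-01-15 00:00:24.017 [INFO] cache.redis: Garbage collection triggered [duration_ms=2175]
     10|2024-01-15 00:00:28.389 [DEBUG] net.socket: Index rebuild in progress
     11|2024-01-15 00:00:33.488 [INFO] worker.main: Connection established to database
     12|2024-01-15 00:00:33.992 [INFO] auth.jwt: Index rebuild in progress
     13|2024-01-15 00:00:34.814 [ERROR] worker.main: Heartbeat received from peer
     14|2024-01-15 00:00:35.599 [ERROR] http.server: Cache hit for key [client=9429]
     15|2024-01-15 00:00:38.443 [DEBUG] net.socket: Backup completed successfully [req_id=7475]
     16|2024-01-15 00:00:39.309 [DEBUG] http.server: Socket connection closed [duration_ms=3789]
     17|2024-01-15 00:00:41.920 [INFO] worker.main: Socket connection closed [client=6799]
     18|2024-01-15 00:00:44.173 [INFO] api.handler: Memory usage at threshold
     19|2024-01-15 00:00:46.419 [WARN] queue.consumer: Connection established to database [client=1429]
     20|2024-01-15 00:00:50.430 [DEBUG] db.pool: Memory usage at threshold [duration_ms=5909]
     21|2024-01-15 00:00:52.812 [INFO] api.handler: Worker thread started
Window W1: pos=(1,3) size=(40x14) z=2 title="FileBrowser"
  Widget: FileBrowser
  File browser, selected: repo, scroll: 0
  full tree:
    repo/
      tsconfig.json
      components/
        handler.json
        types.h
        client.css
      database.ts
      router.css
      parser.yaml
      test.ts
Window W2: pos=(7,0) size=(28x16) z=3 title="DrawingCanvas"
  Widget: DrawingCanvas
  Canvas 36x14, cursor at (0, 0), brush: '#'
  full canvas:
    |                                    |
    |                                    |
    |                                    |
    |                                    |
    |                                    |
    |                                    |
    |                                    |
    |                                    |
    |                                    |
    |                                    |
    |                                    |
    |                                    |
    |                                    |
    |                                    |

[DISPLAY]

━━━━━━━━━━━━━━━━━━━━━━━━┓          
rawingCanvas            ┃          
────────────────────────┨          
                        ┃━━━━━┓    
                        ┃     ┃    
                        ┃─────┨    
                        ┃     ┃    
                        ┃     ┃    
                        ┃     ┃    
                        ┃     ┃    
                        ┃     ┃    
                        ┃     ┃    
                        ┃     ┃    
                        ┃     ┃    
                        ┃     ┃    
━━━━━━━━━━━━━━━━━━━━━━━━┛     ┃    
━━━━━━━━━━━━━━━━━━━━━━━━━━━━━━┛    
15 00:00:16.050 [DEBUG] qu▼┃       
━━━━━━━━━━━━━━━━━━━━━━━━━━━┛       
                                   
                                   
                                   
                                   


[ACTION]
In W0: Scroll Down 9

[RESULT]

━━━━━━━━━━━━━━━━━━━━━━━━┓          
rawingCanvas            ┃          
────────────────────────┨          
                        ┃━━━━━┓    
                        ┃     ┃    
                        ┃─────┨    
                        ┃     ┃    
                        ┃     ┃    
                        ┃     ┃    
                        ┃     ┃    
                        ┃     ┃    
                        ┃     ┃    
                        ┃     ┃    
                        ┃     ┃    
                        ┃     ┃    
━━━━━━━━━━━━━━━━━━━━━━━━┛     ┃    
━━━━━━━━━━━━━━━━━━━━━━━━━━━━━━┛    
15 00:00:39.309 [DEBUG] ht▼┃       
━━━━━━━━━━━━━━━━━━━━━━━━━━━┛       
                                   
                                   
                                   
                                   


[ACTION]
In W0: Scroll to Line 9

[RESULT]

━━━━━━━━━━━━━━━━━━━━━━━━┓          
rawingCanvas            ┃          
────────────────────────┨          
                        ┃━━━━━┓    
                        ┃     ┃    
                        ┃─────┨    
                        ┃     ┃    
                        ┃     ┃    
                        ┃     ┃    
                        ┃     ┃    
                        ┃     ┃    
                        ┃     ┃    
                        ┃     ┃    
                        ┃     ┃    
                        ┃     ┃    
━━━━━━━━━━━━━━━━━━━━━━━━┛     ┃    
━━━━━━━━━━━━━━━━━━━━━━━━━━━━━━┛    
15 00:00:38.443 [DEBUG] ne▼┃       
━━━━━━━━━━━━━━━━━━━━━━━━━━━┛       
                                   
                                   
                                   
                                   


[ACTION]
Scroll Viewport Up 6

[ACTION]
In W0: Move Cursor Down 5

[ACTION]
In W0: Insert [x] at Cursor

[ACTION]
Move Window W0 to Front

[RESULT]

━━━━━━━━━━━━━━━━━━━━━━━━┓          
rawingCanvas            ┃          
────────────────────────┨          
                        ┃━━━━━┓    
                        ┃     ┃    
                        ┃─────┨    
                        ┃     ┃    
                        ┃     ┃    
━━━━━━━━━━━━━━━━━━━━━━━━━━━┓  ┃    
tor                        ┃  ┃    
───────────────────────────┨  ┃    
15 00:00:24.017 [INFO] cac▲┃  ┃    
15 00:00:28.389 [DEBUG] ne░┃  ┃    
15 00:00:33.488 [INFO] wor░┃  ┃    
15 00:00:33.992 [INFO] aut█┃  ┃    
15 00:00:34.814 [ERROR] wo░┃  ┃    
15 00:00:35.599 [ERROR] ht░┃━━┛    
15 00:00:38.443 [DEBUG] ne▼┃       
━━━━━━━━━━━━━━━━━━━━━━━━━━━┛       
                                   
                                   
                                   
                                   
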